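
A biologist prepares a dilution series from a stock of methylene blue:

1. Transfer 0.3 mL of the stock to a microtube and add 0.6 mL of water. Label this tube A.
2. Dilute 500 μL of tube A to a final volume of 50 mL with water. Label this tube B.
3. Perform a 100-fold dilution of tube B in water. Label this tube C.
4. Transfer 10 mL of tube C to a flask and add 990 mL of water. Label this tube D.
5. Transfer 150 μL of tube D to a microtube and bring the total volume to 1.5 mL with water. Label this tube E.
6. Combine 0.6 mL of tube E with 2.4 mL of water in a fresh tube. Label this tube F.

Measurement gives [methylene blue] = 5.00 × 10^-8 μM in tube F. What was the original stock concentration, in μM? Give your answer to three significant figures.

Step 1: 0.3 mL + 0.6 mL = 0.9 mL total → factor 0.9/0.3 = 3
Step 2: 500 μL brought to 50 mL → factor 50000/500 = 100
Step 3: 100-fold → factor 100
Step 4: 10 mL + 990 mL = 1000 mL total → factor 1000/10 = 100
Step 5: 150 μL brought to 1.5 mL → factor 1500/150 = 10
Step 6: 0.6 mL + 2.4 mL = 3 mL total → factor 3/0.6 = 5
Overall dilution factor = 3 × 100 × 100 × 100 × 10 × 5 = 1.5 × 10^8
Stock = 5.00 × 10^-8 μM × 1.5 × 10^8 = 7.50 μM

7.50 μM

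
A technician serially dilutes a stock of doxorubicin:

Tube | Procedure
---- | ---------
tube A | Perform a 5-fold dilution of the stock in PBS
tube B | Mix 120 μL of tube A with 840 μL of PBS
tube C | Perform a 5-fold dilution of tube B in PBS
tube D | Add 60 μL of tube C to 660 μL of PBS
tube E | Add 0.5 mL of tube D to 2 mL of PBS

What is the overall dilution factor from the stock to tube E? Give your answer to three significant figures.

Step 1: 5-fold → factor 5
Step 2: 120 μL + 840 μL = 960 μL total → factor 960/120 = 8
Step 3: 5-fold → factor 5
Step 4: 60 μL + 660 μL = 720 μL total → factor 720/60 = 12
Step 5: 0.5 mL + 2 mL = 2.5 mL total → factor 2.5/0.5 = 5
Overall dilution factor = 5 × 8 × 5 × 12 × 5 = 12000

1.20 × 10^4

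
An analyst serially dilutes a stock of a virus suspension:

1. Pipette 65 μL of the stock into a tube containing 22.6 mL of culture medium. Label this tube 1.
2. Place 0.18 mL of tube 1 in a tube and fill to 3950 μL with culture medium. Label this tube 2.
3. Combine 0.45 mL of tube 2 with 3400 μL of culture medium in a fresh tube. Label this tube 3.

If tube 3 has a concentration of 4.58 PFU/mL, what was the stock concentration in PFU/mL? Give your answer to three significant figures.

Step 1: 65 μL + 22.6 mL = 22665 μL total → factor 22665/65 = 348.69
Step 2: 0.18 mL brought to 3950 μL → factor 3.95/0.18 = 21.944
Step 3: 0.45 mL + 3400 μL = 3.85 mL total → factor 3.85/0.45 = 8.5556
Overall dilution factor = 348.69 × 21.944 × 8.5556 = 65466
Stock = 4.58 PFU/mL × 65466 = 3.00 × 10^5 PFU/mL

3.00 × 10^5 PFU/mL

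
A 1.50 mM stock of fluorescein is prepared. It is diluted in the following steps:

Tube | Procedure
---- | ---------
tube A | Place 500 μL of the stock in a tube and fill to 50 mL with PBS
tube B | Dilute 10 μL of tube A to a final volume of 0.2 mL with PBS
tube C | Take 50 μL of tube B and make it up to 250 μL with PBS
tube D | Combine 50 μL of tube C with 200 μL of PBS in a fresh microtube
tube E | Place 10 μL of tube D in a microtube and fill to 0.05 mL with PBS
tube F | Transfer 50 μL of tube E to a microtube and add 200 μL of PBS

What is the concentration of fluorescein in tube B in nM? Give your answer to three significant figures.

Step 1: 500 μL brought to 50 mL → factor 50000/500 = 100
Step 2: 10 μL brought to 0.2 mL → factor 200/10 = 20
Dilution factor through tube B = 100 × 20 = 2000
[tube B] = 1.50 mM / 2000 = 0.0007500 mM = 750 nM

750 nM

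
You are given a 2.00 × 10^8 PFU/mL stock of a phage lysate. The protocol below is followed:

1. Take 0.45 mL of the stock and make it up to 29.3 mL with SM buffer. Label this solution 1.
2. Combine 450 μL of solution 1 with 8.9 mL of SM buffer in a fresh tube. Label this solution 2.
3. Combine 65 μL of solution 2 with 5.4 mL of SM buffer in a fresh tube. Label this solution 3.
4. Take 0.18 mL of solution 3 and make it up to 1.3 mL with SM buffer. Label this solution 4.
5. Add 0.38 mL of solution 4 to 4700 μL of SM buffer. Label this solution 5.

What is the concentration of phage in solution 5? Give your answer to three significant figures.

Step 1: 0.45 mL brought to 29.3 mL → factor 29.3/0.45 = 65.111
Step 2: 450 μL + 8.9 mL = 9350 μL total → factor 9350/450 = 20.778
Step 3: 65 μL + 5.4 mL = 5465 μL total → factor 5465/65 = 84.077
Step 4: 0.18 mL brought to 1.3 mL → factor 1.3/0.18 = 7.2222
Step 5: 0.38 mL + 4700 μL = 5.08 mL total → factor 5.08/0.38 = 13.368
Overall dilution factor = 65.111 × 20.778 × 84.077 × 7.2222 × 13.368 = 1.0982 × 10^7
Final = 2.00 × 10^8 PFU/mL / 1.0982 × 10^7 = 18.2 PFU/mL

18.2 PFU/mL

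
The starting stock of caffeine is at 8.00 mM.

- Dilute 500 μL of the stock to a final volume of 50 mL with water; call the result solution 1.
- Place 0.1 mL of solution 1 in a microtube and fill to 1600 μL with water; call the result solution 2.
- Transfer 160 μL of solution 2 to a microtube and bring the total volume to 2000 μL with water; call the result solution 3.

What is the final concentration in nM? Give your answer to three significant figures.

400 nM

Step 1: 500 μL brought to 50 mL → factor 50000/500 = 100
Step 2: 0.1 mL brought to 1600 μL → factor 1.6/0.1 = 16
Step 3: 160 μL brought to 2000 μL → factor 2000/160 = 12.5
Overall dilution factor = 100 × 16 × 12.5 = 20000
Final = 8.00 mM / 20000 = 0.0004000 mM = 400 nM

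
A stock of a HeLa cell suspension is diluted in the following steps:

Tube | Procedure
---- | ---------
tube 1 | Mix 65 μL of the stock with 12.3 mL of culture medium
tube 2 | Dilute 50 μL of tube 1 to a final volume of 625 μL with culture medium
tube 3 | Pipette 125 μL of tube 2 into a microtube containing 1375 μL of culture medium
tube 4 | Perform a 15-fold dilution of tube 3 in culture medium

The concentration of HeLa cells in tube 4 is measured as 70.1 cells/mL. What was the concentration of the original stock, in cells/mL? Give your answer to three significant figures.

Step 1: 65 μL + 12.3 mL = 12365 μL total → factor 12365/65 = 190.23
Step 2: 50 μL brought to 625 μL → factor 625/50 = 12.5
Step 3: 125 μL + 1375 μL = 1500 μL total → factor 1500/125 = 12
Step 4: 15-fold → factor 15
Overall dilution factor = 190.23 × 12.5 × 12 × 15 = 4.2802 × 10^5
Stock = 70.1 cells/mL × 4.2802 × 10^5 = 3.00 × 10^7 cells/mL

3.00 × 10^7 cells/mL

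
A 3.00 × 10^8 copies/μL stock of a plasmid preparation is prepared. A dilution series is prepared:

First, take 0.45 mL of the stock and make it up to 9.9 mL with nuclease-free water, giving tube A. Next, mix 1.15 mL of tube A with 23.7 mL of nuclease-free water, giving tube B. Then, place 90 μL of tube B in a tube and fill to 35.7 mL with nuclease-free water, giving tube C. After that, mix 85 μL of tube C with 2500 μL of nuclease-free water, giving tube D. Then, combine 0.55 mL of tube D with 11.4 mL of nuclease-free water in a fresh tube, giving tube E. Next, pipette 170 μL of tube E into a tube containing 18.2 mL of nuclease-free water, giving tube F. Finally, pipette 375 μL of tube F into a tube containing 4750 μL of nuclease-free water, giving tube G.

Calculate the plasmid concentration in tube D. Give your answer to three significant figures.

52.3 copies/μL

Step 1: 0.45 mL brought to 9.9 mL → factor 9.9/0.45 = 22
Step 2: 1.15 mL + 23.7 mL = 24.85 mL total → factor 24.85/1.15 = 21.609
Step 3: 90 μL brought to 35.7 mL → factor 35700/90 = 396.67
Step 4: 85 μL + 2500 μL = 2585 μL total → factor 2585/85 = 30.412
Dilution factor through tube D = 22 × 21.609 × 396.67 × 30.412 = 5.7348 × 10^6
[tube D] = 3.00 × 10^8 copies/μL / 5.7348 × 10^6 = 52.3 copies/μL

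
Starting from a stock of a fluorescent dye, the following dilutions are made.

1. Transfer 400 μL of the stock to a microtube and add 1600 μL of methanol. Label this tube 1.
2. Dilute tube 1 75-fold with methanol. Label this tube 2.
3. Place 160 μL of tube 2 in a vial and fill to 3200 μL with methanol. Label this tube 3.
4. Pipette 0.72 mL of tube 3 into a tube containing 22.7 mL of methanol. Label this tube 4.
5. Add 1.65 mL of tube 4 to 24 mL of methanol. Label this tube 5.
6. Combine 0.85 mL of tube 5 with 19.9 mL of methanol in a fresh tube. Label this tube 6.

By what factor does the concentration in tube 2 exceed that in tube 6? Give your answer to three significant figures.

2.47 × 10^5

Step 1: 400 μL + 1600 μL = 2000 μL total → factor 2000/400 = 5
Step 2: 75-fold → factor 75
Step 3: 160 μL brought to 3200 μL → factor 3200/160 = 20
Step 4: 0.72 mL + 22.7 mL = 23.42 mL total → factor 23.42/0.72 = 32.528
Step 5: 1.65 mL + 24 mL = 25.65 mL total → factor 25.65/1.65 = 15.545
Step 6: 0.85 mL + 19.9 mL = 20.75 mL total → factor 20.75/0.85 = 24.412
Dilution factor to tube 2 = 375; to tube 6 = 9.258 × 10^7
[tube 2]/[tube 6] = (factor to tube 6)/(factor to tube 2) = 9.258 × 10^7/375 = 2.47 × 10^5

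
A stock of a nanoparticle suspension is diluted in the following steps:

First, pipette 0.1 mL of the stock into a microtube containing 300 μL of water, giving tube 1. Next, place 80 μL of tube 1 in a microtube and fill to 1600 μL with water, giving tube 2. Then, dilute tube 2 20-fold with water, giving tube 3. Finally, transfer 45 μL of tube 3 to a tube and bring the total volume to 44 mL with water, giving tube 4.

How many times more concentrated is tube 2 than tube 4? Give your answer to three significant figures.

1.96 × 10^4

Step 1: 0.1 mL + 300 μL = 0.4 mL total → factor 0.4/0.1 = 4
Step 2: 80 μL brought to 1600 μL → factor 1600/80 = 20
Step 3: 20-fold → factor 20
Step 4: 45 μL brought to 44 mL → factor 44000/45 = 977.78
Dilution factor to tube 2 = 80; to tube 4 = 1.5644 × 10^6
[tube 2]/[tube 4] = (factor to tube 4)/(factor to tube 2) = 1.5644 × 10^6/80 = 1.96 × 10^4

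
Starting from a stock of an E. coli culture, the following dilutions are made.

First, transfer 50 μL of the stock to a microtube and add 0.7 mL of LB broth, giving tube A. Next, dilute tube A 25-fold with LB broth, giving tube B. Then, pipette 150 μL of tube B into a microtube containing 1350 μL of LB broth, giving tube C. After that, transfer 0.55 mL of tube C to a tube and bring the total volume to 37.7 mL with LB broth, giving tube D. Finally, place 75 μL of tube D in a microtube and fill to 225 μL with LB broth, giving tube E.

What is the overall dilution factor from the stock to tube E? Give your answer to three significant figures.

Step 1: 50 μL + 0.7 mL = 750 μL total → factor 750/50 = 15
Step 2: 25-fold → factor 25
Step 3: 150 μL + 1350 μL = 1500 μL total → factor 1500/150 = 10
Step 4: 0.55 mL brought to 37.7 mL → factor 37.7/0.55 = 68.545
Step 5: 75 μL brought to 225 μL → factor 225/75 = 3
Overall dilution factor = 15 × 25 × 10 × 68.545 × 3 = 7.7114 × 10^5

7.71 × 10^5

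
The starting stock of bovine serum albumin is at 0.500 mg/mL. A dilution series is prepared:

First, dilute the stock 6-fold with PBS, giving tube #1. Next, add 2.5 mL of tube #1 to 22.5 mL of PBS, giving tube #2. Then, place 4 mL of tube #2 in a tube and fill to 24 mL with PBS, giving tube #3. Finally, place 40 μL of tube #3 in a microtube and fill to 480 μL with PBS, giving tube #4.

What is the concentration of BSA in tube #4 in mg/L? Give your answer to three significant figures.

0.116 mg/L

Step 1: 6-fold → factor 6
Step 2: 2.5 mL + 22.5 mL = 25 mL total → factor 25/2.5 = 10
Step 3: 4 mL brought to 24 mL → factor 24/4 = 6
Step 4: 40 μL brought to 480 μL → factor 480/40 = 12
Overall dilution factor = 6 × 10 × 6 × 12 = 4320
Final = 0.500 mg/mL / 4320 = 0.0001157 mg/mL = 0.116 mg/L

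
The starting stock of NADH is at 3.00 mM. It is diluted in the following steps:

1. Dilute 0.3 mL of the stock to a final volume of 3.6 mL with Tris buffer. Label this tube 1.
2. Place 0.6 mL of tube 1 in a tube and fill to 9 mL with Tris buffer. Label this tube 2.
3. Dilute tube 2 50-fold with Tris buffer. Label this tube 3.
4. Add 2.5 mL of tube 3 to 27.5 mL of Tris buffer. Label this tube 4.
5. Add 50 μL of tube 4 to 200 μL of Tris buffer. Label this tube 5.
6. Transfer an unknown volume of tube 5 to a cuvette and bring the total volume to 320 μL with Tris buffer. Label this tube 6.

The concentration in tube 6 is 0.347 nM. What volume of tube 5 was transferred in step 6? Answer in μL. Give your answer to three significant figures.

20.0 μL

Step 1: 0.3 mL brought to 3.6 mL → factor 3.6/0.3 = 12
Step 2: 0.6 mL brought to 9 mL → factor 9/0.6 = 15
Step 3: 50-fold → factor 50
Step 4: 2.5 mL + 27.5 mL = 30 mL total → factor 30/2.5 = 12
Step 5: 50 μL + 200 μL = 250 μL total → factor 250/50 = 5
Step 6: v brought to 320 μL → factor = 320 μL/v
Product of known-step factors = 5.4 × 10^5
Overall factor = 3.00 mM / (0.347 nM) = 8.6455 × 10^6
Step-6 factor = 8.6455 × 10^6 / 5.4 × 10^5 = 16.01
v = 320 μL / 16.01 = 20.0 μL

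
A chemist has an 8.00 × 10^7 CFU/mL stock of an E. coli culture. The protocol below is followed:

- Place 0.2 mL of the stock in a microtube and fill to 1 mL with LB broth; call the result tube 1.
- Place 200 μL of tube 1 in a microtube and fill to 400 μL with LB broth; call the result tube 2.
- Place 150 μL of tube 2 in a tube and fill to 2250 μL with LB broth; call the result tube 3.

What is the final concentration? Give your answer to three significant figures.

Step 1: 0.2 mL brought to 1 mL → factor 1/0.2 = 5
Step 2: 200 μL brought to 400 μL → factor 400/200 = 2
Step 3: 150 μL brought to 2250 μL → factor 2250/150 = 15
Overall dilution factor = 5 × 2 × 15 = 150
Final = 8.00 × 10^7 CFU/mL / 150 = 5.33 × 10^5 CFU/mL

5.33 × 10^5 CFU/mL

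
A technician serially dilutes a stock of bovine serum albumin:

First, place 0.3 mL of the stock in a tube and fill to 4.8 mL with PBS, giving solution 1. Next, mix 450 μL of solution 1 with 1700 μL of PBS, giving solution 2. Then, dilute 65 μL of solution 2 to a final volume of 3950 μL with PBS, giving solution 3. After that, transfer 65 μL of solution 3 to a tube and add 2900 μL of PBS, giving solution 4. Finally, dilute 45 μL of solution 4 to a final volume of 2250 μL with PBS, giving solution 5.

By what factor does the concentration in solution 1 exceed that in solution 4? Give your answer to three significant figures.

Step 1: 0.3 mL brought to 4.8 mL → factor 4.8/0.3 = 16
Step 2: 450 μL + 1700 μL = 2150 μL total → factor 2150/450 = 4.7778
Step 3: 65 μL brought to 3950 μL → factor 3950/65 = 60.769
Step 4: 65 μL + 2900 μL = 2965 μL total → factor 2965/65 = 45.615
Dilution factor to solution 1 = 16; to solution 4 = 2.119 × 10^5
[solution 1]/[solution 4] = (factor to solution 4)/(factor to solution 1) = 2.119 × 10^5/16 = 1.32 × 10^4

1.32 × 10^4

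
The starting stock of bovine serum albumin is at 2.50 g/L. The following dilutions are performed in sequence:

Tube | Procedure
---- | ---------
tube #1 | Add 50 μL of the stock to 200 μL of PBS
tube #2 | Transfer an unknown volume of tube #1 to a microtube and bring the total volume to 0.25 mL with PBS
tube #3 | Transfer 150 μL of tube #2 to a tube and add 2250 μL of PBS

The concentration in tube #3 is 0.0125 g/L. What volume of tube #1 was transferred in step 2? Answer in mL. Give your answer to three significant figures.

Step 1: 50 μL + 200 μL = 250 μL total → factor 250/50 = 5
Step 2: v brought to 0.25 mL → factor = 0.25 mL/v
Step 3: 150 μL + 2250 μL = 2400 μL total → factor 2400/150 = 16
Product of known-step factors = 80
Overall factor = 2.50 g/L / (0.0125 g/L) = 200
Step-2 factor = 200 / 80 = 2.5
v = 0.25 mL / 2.5 = 0.100 mL

0.100 mL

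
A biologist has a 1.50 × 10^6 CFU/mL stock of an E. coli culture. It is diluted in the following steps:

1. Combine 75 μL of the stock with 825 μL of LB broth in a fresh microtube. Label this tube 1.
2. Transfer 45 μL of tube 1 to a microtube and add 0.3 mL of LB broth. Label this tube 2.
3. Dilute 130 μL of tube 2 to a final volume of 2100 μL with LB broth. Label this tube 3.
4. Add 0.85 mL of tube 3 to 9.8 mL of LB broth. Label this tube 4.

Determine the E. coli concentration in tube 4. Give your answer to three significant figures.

Step 1: 75 μL + 825 μL = 900 μL total → factor 900/75 = 12
Step 2: 45 μL + 0.3 mL = 345 μL total → factor 345/45 = 7.6667
Step 3: 130 μL brought to 2100 μL → factor 2100/130 = 16.154
Step 4: 0.85 mL + 9.8 mL = 10.65 mL total → factor 10.65/0.85 = 12.529
Overall dilution factor = 12 × 7.6667 × 16.154 × 12.529 = 18621
Final = 1.50 × 10^6 CFU/mL / 18621 = 80.6 CFU/mL

80.6 CFU/mL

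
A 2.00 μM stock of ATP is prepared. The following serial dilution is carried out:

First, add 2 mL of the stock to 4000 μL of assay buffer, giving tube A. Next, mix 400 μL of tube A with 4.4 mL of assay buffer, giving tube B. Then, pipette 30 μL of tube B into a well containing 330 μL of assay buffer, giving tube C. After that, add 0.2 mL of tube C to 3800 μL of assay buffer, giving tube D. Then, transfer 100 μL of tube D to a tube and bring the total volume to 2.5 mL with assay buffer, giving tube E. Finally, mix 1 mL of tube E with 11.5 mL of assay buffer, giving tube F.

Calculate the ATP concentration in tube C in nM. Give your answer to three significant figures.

4.63 nM

Step 1: 2 mL + 4000 μL = 6 mL total → factor 6/2 = 3
Step 2: 400 μL + 4.4 mL = 4800 μL total → factor 4800/400 = 12
Step 3: 30 μL + 330 μL = 360 μL total → factor 360/30 = 12
Dilution factor through tube C = 3 × 12 × 12 = 432
[tube C] = 2.00 μM / 432 = 0.004630 μM = 4.63 nM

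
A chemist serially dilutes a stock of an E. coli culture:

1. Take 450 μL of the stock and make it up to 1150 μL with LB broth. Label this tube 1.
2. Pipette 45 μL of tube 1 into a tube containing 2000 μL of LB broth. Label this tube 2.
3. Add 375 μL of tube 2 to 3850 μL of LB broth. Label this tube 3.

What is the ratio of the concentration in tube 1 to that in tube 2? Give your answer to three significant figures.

Step 1: 450 μL brought to 1150 μL → factor 1150/450 = 2.5556
Step 2: 45 μL + 2000 μL = 2045 μL total → factor 2045/45 = 45.444
Dilution factor to tube 1 = 2.5556; to tube 2 = 116.14
[tube 1]/[tube 2] = (factor to tube 2)/(factor to tube 1) = 116.14/2.5556 = 45.4

45.4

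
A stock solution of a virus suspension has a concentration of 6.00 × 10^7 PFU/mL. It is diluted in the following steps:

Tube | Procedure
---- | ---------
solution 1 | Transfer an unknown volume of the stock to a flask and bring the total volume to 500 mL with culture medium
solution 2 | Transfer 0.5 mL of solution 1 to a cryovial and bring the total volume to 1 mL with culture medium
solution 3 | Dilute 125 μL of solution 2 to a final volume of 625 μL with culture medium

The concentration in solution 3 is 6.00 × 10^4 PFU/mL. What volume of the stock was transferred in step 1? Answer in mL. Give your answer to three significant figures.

Step 1: v brought to 500 mL → factor = 500 mL/v
Step 2: 0.5 mL brought to 1 mL → factor 1/0.5 = 2
Step 3: 125 μL brought to 625 μL → factor 625/125 = 5
Product of known-step factors = 10
Overall factor = 6.00 × 10^7 PFU/mL / (6.00 × 10^4 PFU/mL) = 1000
Step-1 factor = 1000 / 10 = 100
v = 500 mL / 100 = 5.00 mL

5.00 mL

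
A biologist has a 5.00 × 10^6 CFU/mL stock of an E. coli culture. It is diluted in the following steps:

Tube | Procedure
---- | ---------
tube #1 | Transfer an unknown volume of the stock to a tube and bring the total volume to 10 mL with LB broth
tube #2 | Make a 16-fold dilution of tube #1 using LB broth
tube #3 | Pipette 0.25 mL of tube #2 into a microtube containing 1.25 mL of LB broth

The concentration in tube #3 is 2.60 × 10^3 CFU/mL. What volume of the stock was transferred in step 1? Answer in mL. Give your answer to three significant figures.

Step 1: v brought to 10 mL → factor = 10 mL/v
Step 2: 16-fold → factor 16
Step 3: 0.25 mL + 1.25 mL = 1.5 mL total → factor 1.5/0.25 = 6
Product of known-step factors = 96
Overall factor = 5.00 × 10^6 CFU/mL / (2.60 × 10^3 CFU/mL) = 1923.1
Step-1 factor = 1923.1 / 96 = 20.032
v = 10 mL / 20.032 = 0.499 mL

0.499 mL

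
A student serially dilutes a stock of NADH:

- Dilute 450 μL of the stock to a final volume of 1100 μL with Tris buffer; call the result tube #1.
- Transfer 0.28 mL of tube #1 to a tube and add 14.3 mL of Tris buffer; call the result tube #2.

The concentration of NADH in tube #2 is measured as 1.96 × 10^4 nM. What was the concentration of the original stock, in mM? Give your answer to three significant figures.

Step 1: 450 μL brought to 1100 μL → factor 1100/450 = 2.4444
Step 2: 0.28 mL + 14.3 mL = 14.58 mL total → factor 14.58/0.28 = 52.071
Overall dilution factor = 2.4444 × 52.071 = 127.29
Stock = 1.96 × 10^4 nM × 127.29 = 2.495 × 10^6 nM = 2.49 mM

2.49 mM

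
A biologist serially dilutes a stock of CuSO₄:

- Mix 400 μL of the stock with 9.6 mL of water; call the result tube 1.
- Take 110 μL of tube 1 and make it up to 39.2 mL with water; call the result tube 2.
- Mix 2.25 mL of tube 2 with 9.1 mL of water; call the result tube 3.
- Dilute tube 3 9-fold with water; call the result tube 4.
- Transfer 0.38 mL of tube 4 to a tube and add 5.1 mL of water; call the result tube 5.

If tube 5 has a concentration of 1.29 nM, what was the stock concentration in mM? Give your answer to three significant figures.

7.52 mM

Step 1: 400 μL + 9.6 mL = 10000 μL total → factor 10000/400 = 25
Step 2: 110 μL brought to 39.2 mL → factor 39200/110 = 356.36
Step 3: 2.25 mL + 9.1 mL = 11.35 mL total → factor 11.35/2.25 = 5.0444
Step 4: 9-fold → factor 9
Step 5: 0.38 mL + 5.1 mL = 5.48 mL total → factor 5.48/0.38 = 14.421
Overall dilution factor = 25 × 356.36 × 5.0444 × 9 × 14.421 = 5.8329 × 10^6
Stock = 1.29 nM × 5.8329 × 10^6 = 7.524 × 10^6 nM = 7.52 mM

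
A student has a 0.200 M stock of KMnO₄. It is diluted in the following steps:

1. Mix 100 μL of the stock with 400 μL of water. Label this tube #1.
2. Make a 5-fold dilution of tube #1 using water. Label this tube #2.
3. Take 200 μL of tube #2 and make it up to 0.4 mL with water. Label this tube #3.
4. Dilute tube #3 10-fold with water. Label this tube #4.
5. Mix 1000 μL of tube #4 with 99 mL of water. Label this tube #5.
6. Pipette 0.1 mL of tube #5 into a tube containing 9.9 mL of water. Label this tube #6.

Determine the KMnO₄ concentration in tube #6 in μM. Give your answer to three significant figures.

0.0400 μM

Step 1: 100 μL + 400 μL = 500 μL total → factor 500/100 = 5
Step 2: 5-fold → factor 5
Step 3: 200 μL brought to 0.4 mL → factor 400/200 = 2
Step 4: 10-fold → factor 10
Step 5: 1000 μL + 99 mL = 1 × 10^5 μL total → factor 1 × 10^5/1000 = 100
Step 6: 0.1 mL + 9.9 mL = 10 mL total → factor 10/0.1 = 100
Overall dilution factor = 5 × 5 × 2 × 10 × 100 × 100 = 5 × 10^6
Final = 0.200 M / 5 × 10^6 = 4.000 × 10^-8 M = 0.0400 μM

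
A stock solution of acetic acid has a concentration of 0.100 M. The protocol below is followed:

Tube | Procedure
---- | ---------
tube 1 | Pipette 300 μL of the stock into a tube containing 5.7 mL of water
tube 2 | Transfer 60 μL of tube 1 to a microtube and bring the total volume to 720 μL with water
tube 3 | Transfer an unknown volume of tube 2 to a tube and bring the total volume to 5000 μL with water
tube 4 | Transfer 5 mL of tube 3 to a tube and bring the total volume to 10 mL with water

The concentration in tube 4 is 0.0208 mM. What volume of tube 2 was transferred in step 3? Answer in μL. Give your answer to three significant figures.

499 μL

Step 1: 300 μL + 5.7 mL = 6000 μL total → factor 6000/300 = 20
Step 2: 60 μL brought to 720 μL → factor 720/60 = 12
Step 3: v brought to 5000 μL → factor = 5000 μL/v
Step 4: 5 mL brought to 10 mL → factor 10/5 = 2
Product of known-step factors = 480
Overall factor = 0.100 M / (0.0208 mM) = 4807.7
Step-3 factor = 4807.7 / 480 = 10.016
v = 5000 μL / 10.016 = 499 μL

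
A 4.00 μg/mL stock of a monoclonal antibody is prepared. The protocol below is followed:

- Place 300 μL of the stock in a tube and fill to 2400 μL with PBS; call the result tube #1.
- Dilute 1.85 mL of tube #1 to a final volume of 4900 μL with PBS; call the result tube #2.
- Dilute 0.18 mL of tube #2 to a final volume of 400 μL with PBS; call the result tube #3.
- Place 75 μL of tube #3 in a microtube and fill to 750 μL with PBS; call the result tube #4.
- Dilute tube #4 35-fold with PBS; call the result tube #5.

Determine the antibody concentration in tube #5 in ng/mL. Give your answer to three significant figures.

Step 1: 300 μL brought to 2400 μL → factor 2400/300 = 8
Step 2: 1.85 mL brought to 4900 μL → factor 4.9/1.85 = 2.6486
Step 3: 0.18 mL brought to 400 μL → factor 0.4/0.18 = 2.2222
Step 4: 75 μL brought to 750 μL → factor 750/75 = 10
Step 5: 35-fold → factor 35
Overall dilution factor = 8 × 2.6486 × 2.2222 × 10 × 35 = 16480
Final = 4.00 μg/mL / 16480 = 0.0002427 μg/mL = 0.243 ng/mL

0.243 ng/mL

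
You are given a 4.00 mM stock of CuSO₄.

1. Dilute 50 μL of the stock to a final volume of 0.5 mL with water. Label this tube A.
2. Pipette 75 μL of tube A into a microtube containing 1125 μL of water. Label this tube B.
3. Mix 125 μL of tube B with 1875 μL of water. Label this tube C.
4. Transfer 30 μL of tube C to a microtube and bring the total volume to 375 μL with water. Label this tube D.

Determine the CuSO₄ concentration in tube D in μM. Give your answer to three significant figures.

0.125 μM

Step 1: 50 μL brought to 0.5 mL → factor 500/50 = 10
Step 2: 75 μL + 1125 μL = 1200 μL total → factor 1200/75 = 16
Step 3: 125 μL + 1875 μL = 2000 μL total → factor 2000/125 = 16
Step 4: 30 μL brought to 375 μL → factor 375/30 = 12.5
Overall dilution factor = 10 × 16 × 16 × 12.5 = 32000
Final = 4.00 mM / 32000 = 0.0001250 mM = 0.125 μM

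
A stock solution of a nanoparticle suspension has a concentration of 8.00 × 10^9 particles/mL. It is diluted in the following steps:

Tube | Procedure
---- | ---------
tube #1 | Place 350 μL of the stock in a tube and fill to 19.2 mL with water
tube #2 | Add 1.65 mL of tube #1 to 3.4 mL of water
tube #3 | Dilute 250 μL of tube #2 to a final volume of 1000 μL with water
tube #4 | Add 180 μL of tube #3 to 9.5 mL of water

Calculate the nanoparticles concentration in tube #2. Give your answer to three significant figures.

4.76 × 10^7 particles/mL

Step 1: 350 μL brought to 19.2 mL → factor 19200/350 = 54.857
Step 2: 1.65 mL + 3.4 mL = 5.05 mL total → factor 5.05/1.65 = 3.0606
Dilution factor through tube #2 = 54.857 × 3.0606 = 167.9
[tube #2] = 8.00 × 10^9 particles/mL / 167.9 = 4.76 × 10^7 particles/mL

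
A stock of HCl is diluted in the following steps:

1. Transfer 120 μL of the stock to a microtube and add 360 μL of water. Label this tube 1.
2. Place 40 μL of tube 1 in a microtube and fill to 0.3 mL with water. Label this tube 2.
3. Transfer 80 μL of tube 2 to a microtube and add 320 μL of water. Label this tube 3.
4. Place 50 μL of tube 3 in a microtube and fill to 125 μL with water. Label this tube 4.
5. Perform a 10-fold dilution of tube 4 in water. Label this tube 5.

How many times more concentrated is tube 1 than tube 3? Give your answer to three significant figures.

37.5

Step 1: 120 μL + 360 μL = 480 μL total → factor 480/120 = 4
Step 2: 40 μL brought to 0.3 mL → factor 300/40 = 7.5
Step 3: 80 μL + 320 μL = 400 μL total → factor 400/80 = 5
Dilution factor to tube 1 = 4; to tube 3 = 150
[tube 1]/[tube 3] = (factor to tube 3)/(factor to tube 1) = 150/4 = 37.5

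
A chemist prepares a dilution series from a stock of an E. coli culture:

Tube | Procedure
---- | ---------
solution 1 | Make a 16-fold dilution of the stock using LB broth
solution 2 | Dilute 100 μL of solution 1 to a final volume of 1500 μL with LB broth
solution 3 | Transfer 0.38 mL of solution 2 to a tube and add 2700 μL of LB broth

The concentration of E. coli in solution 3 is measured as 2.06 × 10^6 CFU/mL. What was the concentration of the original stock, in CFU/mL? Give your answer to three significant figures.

Step 1: 16-fold → factor 16
Step 2: 100 μL brought to 1500 μL → factor 1500/100 = 15
Step 3: 0.38 mL + 2700 μL = 3.08 mL total → factor 3.08/0.38 = 8.1053
Overall dilution factor = 16 × 15 × 8.1053 = 1945.3
Stock = 2.06 × 10^6 CFU/mL × 1945.3 = 4.01 × 10^9 CFU/mL

4.01 × 10^9 CFU/mL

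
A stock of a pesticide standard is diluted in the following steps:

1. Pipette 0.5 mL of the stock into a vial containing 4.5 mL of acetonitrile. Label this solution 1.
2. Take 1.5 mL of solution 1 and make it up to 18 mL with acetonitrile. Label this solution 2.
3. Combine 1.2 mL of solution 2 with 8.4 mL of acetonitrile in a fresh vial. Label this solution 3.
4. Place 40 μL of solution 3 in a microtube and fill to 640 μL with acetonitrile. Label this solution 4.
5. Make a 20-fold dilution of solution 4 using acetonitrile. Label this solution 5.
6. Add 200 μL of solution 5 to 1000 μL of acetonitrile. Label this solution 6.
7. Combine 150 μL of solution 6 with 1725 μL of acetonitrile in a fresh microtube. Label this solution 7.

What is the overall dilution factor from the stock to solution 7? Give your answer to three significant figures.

Step 1: 0.5 mL + 4.5 mL = 5 mL total → factor 5/0.5 = 10
Step 2: 1.5 mL brought to 18 mL → factor 18/1.5 = 12
Step 3: 1.2 mL + 8.4 mL = 9.6 mL total → factor 9.6/1.2 = 8
Step 4: 40 μL brought to 640 μL → factor 640/40 = 16
Step 5: 20-fold → factor 20
Step 6: 200 μL + 1000 μL = 1200 μL total → factor 1200/200 = 6
Step 7: 150 μL + 1725 μL = 1875 μL total → factor 1875/150 = 12.5
Overall dilution factor = 10 × 12 × 8 × 16 × 20 × 6 × 12.5 = 2.304 × 10^7

2.30 × 10^7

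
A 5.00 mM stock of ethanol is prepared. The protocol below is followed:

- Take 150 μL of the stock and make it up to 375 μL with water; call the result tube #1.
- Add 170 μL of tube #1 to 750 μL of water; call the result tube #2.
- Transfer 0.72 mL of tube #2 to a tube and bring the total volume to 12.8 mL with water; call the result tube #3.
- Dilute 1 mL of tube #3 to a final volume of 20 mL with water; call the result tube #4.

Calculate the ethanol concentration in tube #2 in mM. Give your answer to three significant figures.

Step 1: 150 μL brought to 375 μL → factor 375/150 = 2.5
Step 2: 170 μL + 750 μL = 920 μL total → factor 920/170 = 5.4118
Dilution factor through tube #2 = 2.5 × 5.4118 = 13.529
[tube #2] = 5.00 mM / 13.529 = 0.370 mM

0.370 mM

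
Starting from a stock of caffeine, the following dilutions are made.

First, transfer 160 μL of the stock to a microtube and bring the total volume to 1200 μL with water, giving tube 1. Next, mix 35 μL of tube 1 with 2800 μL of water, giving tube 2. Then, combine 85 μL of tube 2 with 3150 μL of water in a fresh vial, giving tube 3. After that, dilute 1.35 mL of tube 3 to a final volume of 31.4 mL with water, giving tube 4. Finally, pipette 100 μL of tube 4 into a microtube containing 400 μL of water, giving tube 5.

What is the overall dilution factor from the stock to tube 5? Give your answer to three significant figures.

Step 1: 160 μL brought to 1200 μL → factor 1200/160 = 7.5
Step 2: 35 μL + 2800 μL = 2835 μL total → factor 2835/35 = 81
Step 3: 85 μL + 3150 μL = 3235 μL total → factor 3235/85 = 38.059
Step 4: 1.35 mL brought to 31.4 mL → factor 31.4/1.35 = 23.259
Step 5: 100 μL + 400 μL = 500 μL total → factor 500/100 = 5
Overall dilution factor = 7.5 × 81 × 38.059 × 23.259 × 5 = 2.6889 × 10^6

2.69 × 10^6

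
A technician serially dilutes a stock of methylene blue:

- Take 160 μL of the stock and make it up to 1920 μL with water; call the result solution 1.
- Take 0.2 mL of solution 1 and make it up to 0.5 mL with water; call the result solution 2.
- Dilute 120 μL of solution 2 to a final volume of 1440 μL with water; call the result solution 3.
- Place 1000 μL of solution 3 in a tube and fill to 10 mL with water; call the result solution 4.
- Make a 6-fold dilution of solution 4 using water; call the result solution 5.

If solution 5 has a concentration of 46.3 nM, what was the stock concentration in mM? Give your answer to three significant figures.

Step 1: 160 μL brought to 1920 μL → factor 1920/160 = 12
Step 2: 0.2 mL brought to 0.5 mL → factor 0.5/0.2 = 2.5
Step 3: 120 μL brought to 1440 μL → factor 1440/120 = 12
Step 4: 1000 μL brought to 10 mL → factor 10000/1000 = 10
Step 5: 6-fold → factor 6
Overall dilution factor = 12 × 2.5 × 12 × 10 × 6 = 21600
Stock = 46.3 nM × 21600 = 1.000 × 10^6 nM = 1.00 mM

1.00 mM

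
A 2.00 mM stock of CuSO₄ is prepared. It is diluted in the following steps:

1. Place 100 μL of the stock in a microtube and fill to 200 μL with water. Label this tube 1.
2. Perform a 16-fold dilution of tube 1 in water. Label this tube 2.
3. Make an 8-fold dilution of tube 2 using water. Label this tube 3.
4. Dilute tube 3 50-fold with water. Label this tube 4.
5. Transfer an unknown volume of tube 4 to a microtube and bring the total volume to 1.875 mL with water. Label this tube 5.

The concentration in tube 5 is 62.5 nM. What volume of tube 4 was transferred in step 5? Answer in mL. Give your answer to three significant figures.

0.750 mL

Step 1: 100 μL brought to 200 μL → factor 200/100 = 2
Step 2: 16-fold → factor 16
Step 3: 8-fold → factor 8
Step 4: 50-fold → factor 50
Step 5: v brought to 1.875 mL → factor = 1.875 mL/v
Product of known-step factors = 12800
Overall factor = 2.00 mM / (62.5 nM) = 32000
Step-5 factor = 32000 / 12800 = 2.5
v = 1.875 mL / 2.5 = 0.750 mL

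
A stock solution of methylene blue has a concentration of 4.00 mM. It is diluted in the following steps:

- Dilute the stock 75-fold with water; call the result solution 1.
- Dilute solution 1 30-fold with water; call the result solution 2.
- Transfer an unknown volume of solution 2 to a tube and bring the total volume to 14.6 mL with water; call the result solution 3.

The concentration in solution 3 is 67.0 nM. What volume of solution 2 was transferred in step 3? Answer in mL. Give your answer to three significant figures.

Step 1: 75-fold → factor 75
Step 2: 30-fold → factor 30
Step 3: v brought to 14.6 mL → factor = 14.6 mL/v
Product of known-step factors = 2250
Overall factor = 4.00 mM / (67.0 nM) = 59701
Step-3 factor = 59701 / 2250 = 26.534
v = 14.6 mL / 26.534 = 0.550 mL

0.550 mL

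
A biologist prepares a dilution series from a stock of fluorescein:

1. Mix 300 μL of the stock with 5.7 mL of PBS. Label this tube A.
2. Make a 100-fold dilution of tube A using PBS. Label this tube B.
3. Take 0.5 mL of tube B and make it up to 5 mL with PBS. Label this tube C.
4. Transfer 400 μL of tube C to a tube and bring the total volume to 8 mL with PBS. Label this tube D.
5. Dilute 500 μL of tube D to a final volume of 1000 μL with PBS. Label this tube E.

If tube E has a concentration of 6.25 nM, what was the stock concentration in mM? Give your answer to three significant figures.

Step 1: 300 μL + 5.7 mL = 6000 μL total → factor 6000/300 = 20
Step 2: 100-fold → factor 100
Step 3: 0.5 mL brought to 5 mL → factor 5/0.5 = 10
Step 4: 400 μL brought to 8 mL → factor 8000/400 = 20
Step 5: 500 μL brought to 1000 μL → factor 1000/500 = 2
Overall dilution factor = 20 × 100 × 10 × 20 × 2 = 8 × 10^5
Stock = 6.25 nM × 8 × 10^5 = 5.000 × 10^6 nM = 5.00 mM

5.00 mM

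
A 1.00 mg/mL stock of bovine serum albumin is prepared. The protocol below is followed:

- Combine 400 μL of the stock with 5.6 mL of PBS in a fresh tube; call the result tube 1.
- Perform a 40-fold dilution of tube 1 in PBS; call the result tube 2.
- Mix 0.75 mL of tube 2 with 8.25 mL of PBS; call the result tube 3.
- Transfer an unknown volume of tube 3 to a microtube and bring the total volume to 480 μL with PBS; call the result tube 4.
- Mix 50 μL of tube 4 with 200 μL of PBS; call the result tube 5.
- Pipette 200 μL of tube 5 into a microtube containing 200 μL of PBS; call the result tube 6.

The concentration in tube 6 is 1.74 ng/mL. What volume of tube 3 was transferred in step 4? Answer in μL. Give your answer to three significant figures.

60.1 μL

Step 1: 400 μL + 5.6 mL = 6000 μL total → factor 6000/400 = 15
Step 2: 40-fold → factor 40
Step 3: 0.75 mL + 8.25 mL = 9 mL total → factor 9/0.75 = 12
Step 4: v brought to 480 μL → factor = 480 μL/v
Step 5: 50 μL + 200 μL = 250 μL total → factor 250/50 = 5
Step 6: 200 μL + 200 μL = 400 μL total → factor 400/200 = 2
Product of known-step factors = 72000
Overall factor = 1.00 mg/mL / (1.74 ng/mL) = 5.7471 × 10^5
Step-4 factor = 5.7471 × 10^5 / 72000 = 7.9821
v = 480 μL / 7.9821 = 60.1 μL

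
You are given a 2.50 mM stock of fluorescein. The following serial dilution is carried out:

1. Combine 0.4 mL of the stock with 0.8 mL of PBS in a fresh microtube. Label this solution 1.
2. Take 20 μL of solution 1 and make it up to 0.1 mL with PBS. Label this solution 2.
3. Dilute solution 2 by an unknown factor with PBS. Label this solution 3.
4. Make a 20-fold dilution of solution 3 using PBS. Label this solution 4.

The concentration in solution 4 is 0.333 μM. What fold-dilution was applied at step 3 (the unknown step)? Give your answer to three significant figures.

25.0-fold

Step 1: 0.4 mL + 0.8 mL = 1.2 mL total → factor 1.2/0.4 = 3
Step 2: 20 μL brought to 0.1 mL → factor 100/20 = 5
Step 3: unknown factor x
Step 4: 20-fold → factor 20
Product of known-step factors = 300
Overall factor = 2.50 mM / (0.333 μM) = 7507.5
x = 7507.5 / 300 = 25.0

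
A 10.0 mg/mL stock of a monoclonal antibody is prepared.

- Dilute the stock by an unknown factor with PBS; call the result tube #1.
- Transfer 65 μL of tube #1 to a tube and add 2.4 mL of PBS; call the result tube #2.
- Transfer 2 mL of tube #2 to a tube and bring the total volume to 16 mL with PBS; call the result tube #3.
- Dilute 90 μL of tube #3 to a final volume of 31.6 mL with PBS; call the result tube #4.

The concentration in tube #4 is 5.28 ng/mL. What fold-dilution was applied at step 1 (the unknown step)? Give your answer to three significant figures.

17.8-fold

Step 1: unknown factor x
Step 2: 65 μL + 2.4 mL = 2465 μL total → factor 2465/65 = 37.923
Step 3: 2 mL brought to 16 mL → factor 16/2 = 8
Step 4: 90 μL brought to 31.6 mL → factor 31600/90 = 351.11
Product of known-step factors = 1.0652 × 10^5
Overall factor = 10.0 mg/mL / (5.28 ng/mL) = 1.8939 × 10^6
x = 1.8939 × 10^6 / 1.0652 × 10^5 = 17.8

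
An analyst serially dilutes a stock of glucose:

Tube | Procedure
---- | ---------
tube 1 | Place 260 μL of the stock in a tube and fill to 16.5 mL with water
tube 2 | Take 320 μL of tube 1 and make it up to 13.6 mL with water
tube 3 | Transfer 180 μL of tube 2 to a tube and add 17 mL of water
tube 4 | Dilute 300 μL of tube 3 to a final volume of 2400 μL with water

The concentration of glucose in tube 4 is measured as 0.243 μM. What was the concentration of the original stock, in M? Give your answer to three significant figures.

0.500 M

Step 1: 260 μL brought to 16.5 mL → factor 16500/260 = 63.462
Step 2: 320 μL brought to 13.6 mL → factor 13600/320 = 42.5
Step 3: 180 μL + 17 mL = 17180 μL total → factor 17180/180 = 95.444
Step 4: 300 μL brought to 2400 μL → factor 2400/300 = 8
Overall dilution factor = 63.462 × 42.5 × 95.444 × 8 = 2.0594 × 10^6
Stock = 0.243 μM × 2.0594 × 10^6 = 5.004 × 10^5 μM = 0.500 M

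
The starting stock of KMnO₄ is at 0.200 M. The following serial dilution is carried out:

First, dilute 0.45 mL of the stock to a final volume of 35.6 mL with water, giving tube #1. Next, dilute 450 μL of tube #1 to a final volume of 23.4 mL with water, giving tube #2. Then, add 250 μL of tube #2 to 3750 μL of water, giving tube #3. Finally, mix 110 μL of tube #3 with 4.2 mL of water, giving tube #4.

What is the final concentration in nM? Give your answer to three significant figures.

Step 1: 0.45 mL brought to 35.6 mL → factor 35.6/0.45 = 79.111
Step 2: 450 μL brought to 23.4 mL → factor 23400/450 = 52
Step 3: 250 μL + 3750 μL = 4000 μL total → factor 4000/250 = 16
Step 4: 110 μL + 4.2 mL = 4310 μL total → factor 4310/110 = 39.182
Overall dilution factor = 79.111 × 52 × 16 × 39.182 = 2.579 × 10^6
Final = 0.200 M / 2.579 × 10^6 = 7.755 × 10^-8 M = 77.6 nM

77.6 nM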